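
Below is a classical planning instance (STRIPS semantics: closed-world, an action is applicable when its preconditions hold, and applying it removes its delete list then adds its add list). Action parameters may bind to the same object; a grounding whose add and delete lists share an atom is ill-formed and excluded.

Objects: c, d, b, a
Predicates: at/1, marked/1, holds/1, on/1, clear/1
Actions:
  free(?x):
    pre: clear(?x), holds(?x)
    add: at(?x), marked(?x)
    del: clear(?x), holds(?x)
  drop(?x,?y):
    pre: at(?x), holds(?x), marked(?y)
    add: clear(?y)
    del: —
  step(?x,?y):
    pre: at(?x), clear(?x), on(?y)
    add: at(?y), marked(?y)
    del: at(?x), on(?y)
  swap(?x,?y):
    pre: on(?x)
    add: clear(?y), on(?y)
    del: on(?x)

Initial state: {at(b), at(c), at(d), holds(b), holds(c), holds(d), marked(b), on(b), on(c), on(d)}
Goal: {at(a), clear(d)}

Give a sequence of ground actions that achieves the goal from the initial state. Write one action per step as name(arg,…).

1. swap(c,d)  →  {at(b), at(c), at(d), clear(d), holds(b), holds(c), holds(d), marked(b), on(b), on(d)}
2. swap(d,a)  →  {at(b), at(c), at(d), clear(a), clear(d), holds(b), holds(c), holds(d), marked(b), on(a), on(b)}
3. step(d,a)  →  {at(a), at(b), at(c), clear(a), clear(d), holds(b), holds(c), holds(d), marked(a), marked(b), on(b)}

swap(c,d); swap(d,a); step(d,a)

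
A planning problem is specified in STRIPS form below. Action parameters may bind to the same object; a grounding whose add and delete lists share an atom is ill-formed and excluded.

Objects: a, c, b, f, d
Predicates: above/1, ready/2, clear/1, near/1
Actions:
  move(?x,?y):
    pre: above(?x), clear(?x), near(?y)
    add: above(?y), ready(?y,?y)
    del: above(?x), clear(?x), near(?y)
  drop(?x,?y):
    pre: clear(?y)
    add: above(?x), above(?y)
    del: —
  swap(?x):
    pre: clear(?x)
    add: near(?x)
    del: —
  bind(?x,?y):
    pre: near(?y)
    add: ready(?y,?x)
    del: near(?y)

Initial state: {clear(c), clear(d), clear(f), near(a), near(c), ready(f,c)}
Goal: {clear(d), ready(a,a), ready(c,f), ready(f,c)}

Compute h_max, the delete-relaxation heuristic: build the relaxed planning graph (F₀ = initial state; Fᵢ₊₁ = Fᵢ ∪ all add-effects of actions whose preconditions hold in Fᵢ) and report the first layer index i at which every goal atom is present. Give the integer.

1

F0 = init (6 atoms)
F1 = F0 ∪ {above(a), above(b), above(c), above(d), above(f), near(d), near(f), ready(a,a), ready(a,b), ready(a,c), ready(a,d), ready(a,f), ready(c,a), ready(c,b), ready(c,c), ready(c,d), ready(c,f)}  (23 atoms)
goal ⊆ F1  ⇒  h_max = 1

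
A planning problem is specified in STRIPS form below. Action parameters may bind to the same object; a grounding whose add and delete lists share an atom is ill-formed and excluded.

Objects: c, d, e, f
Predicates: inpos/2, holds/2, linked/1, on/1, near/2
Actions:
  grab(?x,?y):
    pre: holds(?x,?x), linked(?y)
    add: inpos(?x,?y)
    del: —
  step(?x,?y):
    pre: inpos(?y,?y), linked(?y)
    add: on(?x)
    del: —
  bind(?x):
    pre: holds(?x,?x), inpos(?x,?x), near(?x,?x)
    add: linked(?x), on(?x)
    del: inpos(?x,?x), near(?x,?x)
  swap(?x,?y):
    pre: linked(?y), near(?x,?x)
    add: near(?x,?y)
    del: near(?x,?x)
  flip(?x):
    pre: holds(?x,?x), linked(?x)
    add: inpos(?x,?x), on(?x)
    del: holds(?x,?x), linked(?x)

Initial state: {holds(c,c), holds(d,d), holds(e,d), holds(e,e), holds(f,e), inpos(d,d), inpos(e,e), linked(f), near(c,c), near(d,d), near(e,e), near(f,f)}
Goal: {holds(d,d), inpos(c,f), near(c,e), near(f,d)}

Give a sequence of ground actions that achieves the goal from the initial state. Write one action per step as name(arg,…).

grab(c,f); bind(d); bind(e); swap(c,e); swap(f,d)

1. grab(c,f)  →  {holds(c,c), holds(d,d), holds(e,d), holds(e,e), holds(f,e), inpos(c,f), inpos(d,d), inpos(e,e), linked(f), near(c,c), near(d,d), near(e,e), near(f,f)}
2. bind(d)  →  {holds(c,c), holds(d,d), holds(e,d), holds(e,e), holds(f,e), inpos(c,f), inpos(e,e), linked(d), linked(f), near(c,c), near(e,e), near(f,f), on(d)}
3. bind(e)  →  {holds(c,c), holds(d,d), holds(e,d), holds(e,e), holds(f,e), inpos(c,f), linked(d), linked(e), linked(f), near(c,c), near(f,f), on(d), on(e)}
4. swap(c,e)  →  {holds(c,c), holds(d,d), holds(e,d), holds(e,e), holds(f,e), inpos(c,f), linked(d), linked(e), linked(f), near(c,e), near(f,f), on(d), on(e)}
5. swap(f,d)  →  {holds(c,c), holds(d,d), holds(e,d), holds(e,e), holds(f,e), inpos(c,f), linked(d), linked(e), linked(f), near(c,e), near(f,d), on(d), on(e)}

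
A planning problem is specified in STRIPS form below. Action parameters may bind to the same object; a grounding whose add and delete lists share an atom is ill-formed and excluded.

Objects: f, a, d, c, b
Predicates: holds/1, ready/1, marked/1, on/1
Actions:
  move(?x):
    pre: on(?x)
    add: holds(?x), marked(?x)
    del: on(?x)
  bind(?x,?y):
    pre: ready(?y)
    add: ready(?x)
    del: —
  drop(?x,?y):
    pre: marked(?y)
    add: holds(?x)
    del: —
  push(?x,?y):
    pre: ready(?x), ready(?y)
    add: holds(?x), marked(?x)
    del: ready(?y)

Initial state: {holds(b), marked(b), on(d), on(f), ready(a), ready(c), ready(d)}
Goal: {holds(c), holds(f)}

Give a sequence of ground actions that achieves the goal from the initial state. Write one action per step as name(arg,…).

1. move(f)  →  {holds(b), holds(f), marked(b), marked(f), on(d), ready(a), ready(c), ready(d)}
2. drop(c,f)  →  {holds(b), holds(c), holds(f), marked(b), marked(f), on(d), ready(a), ready(c), ready(d)}

move(f); drop(c,f)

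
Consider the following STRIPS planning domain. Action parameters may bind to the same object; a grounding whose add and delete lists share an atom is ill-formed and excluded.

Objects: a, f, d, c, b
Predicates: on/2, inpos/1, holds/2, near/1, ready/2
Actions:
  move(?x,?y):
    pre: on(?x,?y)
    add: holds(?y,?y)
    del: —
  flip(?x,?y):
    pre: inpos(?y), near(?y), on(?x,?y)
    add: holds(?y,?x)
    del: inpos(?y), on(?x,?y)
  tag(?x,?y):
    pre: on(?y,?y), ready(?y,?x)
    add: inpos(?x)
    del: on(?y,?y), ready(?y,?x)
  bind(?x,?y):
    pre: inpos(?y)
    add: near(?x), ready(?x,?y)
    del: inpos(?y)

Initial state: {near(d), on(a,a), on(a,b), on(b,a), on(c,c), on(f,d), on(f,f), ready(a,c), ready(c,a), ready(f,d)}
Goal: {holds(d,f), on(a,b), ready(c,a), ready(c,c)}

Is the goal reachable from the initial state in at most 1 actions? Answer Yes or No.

No

1. tag(d,f)  →  {inpos(d), near(d), on(a,a), on(a,b), on(b,a), on(c,c), on(f,d), ready(a,c), ready(c,a)}
2. flip(f,d)  →  {holds(d,f), near(d), on(a,a), on(a,b), on(b,a), on(c,c), ready(a,c), ready(c,a)}
3. tag(c,a)  →  {holds(d,f), inpos(c), near(d), on(a,b), on(b,a), on(c,c), ready(c,a)}
4. bind(c,c)  →  {holds(d,f), near(c), near(d), on(a,b), on(b,a), on(c,c), ready(c,a), ready(c,c)}
optimal plan length = 4; 4 > 1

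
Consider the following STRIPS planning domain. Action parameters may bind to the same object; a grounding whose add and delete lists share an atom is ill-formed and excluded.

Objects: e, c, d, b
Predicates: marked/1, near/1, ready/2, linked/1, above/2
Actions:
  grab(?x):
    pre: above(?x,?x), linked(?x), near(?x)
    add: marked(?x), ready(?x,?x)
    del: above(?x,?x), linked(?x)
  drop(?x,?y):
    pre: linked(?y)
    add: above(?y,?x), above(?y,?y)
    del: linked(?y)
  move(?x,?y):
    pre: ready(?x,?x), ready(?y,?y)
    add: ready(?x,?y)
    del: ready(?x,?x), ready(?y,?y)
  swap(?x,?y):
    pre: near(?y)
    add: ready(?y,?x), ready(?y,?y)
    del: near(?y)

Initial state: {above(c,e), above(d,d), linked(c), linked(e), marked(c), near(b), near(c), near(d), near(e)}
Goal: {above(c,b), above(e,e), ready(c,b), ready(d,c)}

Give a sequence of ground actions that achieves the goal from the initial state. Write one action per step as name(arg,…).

drop(e,e); drop(b,c); swap(c,d); swap(b,c)

1. drop(e,e)  →  {above(c,e), above(d,d), above(e,e), linked(c), marked(c), near(b), near(c), near(d), near(e)}
2. drop(b,c)  →  {above(c,b), above(c,c), above(c,e), above(d,d), above(e,e), marked(c), near(b), near(c), near(d), near(e)}
3. swap(c,d)  →  {above(c,b), above(c,c), above(c,e), above(d,d), above(e,e), marked(c), near(b), near(c), near(e), ready(d,c), ready(d,d)}
4. swap(b,c)  →  {above(c,b), above(c,c), above(c,e), above(d,d), above(e,e), marked(c), near(b), near(e), ready(c,b), ready(c,c), ready(d,c), ready(d,d)}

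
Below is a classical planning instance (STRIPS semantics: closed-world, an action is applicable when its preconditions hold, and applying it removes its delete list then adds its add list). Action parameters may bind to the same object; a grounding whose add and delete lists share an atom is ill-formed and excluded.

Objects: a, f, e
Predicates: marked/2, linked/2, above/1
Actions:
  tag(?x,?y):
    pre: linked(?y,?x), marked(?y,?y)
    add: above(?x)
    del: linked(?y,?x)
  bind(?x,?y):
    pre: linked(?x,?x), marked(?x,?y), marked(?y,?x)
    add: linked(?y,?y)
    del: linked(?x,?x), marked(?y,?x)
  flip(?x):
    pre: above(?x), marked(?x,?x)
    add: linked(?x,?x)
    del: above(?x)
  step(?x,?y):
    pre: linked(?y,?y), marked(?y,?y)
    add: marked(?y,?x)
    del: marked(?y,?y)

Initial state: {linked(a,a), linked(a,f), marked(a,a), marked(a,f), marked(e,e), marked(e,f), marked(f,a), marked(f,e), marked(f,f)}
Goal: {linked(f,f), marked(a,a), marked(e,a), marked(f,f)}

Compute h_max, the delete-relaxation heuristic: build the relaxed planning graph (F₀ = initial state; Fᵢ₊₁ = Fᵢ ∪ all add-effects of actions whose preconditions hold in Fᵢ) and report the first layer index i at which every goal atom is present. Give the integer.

3

F0 = init (9 atoms)
F1 = F0 ∪ {above(a), above(f), linked(f,f), marked(a,e)}  (13 atoms)
F2 = F1 ∪ {linked(e,e)}  (14 atoms)
F3 = F2 ∪ {above(e), marked(e,a)}  (16 atoms)
goal ⊆ F3  ⇒  h_max = 3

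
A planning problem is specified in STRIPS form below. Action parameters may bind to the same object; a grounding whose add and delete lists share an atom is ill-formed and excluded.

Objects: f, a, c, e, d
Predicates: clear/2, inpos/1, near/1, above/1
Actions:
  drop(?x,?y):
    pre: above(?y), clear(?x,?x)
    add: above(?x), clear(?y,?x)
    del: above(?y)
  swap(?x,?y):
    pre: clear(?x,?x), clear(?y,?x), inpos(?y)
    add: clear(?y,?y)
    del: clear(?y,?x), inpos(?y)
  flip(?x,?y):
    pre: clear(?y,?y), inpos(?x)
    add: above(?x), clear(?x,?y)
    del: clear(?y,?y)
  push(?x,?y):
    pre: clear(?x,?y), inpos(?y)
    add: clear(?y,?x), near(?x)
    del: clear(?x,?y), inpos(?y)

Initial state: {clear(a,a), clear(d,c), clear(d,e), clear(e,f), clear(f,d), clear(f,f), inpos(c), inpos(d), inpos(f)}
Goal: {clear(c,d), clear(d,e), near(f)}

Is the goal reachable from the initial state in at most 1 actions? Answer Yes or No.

1. push(f,d)  →  {clear(a,a), clear(d,c), clear(d,e), clear(d,f), clear(e,f), clear(f,f), inpos(c), inpos(f), near(f)}
2. push(d,c)  →  {clear(a,a), clear(c,d), clear(d,e), clear(d,f), clear(e,f), clear(f,f), inpos(f), near(d), near(f)}
optimal plan length = 2; 2 > 1

No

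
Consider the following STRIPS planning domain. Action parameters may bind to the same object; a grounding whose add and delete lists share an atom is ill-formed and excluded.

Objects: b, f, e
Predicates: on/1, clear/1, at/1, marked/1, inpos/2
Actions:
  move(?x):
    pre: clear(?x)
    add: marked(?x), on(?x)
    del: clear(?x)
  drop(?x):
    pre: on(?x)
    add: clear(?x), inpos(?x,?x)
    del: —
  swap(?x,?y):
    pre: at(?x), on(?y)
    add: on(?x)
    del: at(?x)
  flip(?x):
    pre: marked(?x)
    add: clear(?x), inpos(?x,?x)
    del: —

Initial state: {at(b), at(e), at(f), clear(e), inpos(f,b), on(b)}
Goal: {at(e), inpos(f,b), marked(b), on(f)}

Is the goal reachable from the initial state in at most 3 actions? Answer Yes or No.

Yes

1. drop(b)  →  {at(b), at(e), at(f), clear(b), clear(e), inpos(b,b), inpos(f,b), on(b)}
2. move(b)  →  {at(b), at(e), at(f), clear(e), inpos(b,b), inpos(f,b), marked(b), on(b)}
3. swap(f,b)  →  {at(b), at(e), clear(e), inpos(b,b), inpos(f,b), marked(b), on(b), on(f)}
optimal plan length = 3; 3 ≤ 3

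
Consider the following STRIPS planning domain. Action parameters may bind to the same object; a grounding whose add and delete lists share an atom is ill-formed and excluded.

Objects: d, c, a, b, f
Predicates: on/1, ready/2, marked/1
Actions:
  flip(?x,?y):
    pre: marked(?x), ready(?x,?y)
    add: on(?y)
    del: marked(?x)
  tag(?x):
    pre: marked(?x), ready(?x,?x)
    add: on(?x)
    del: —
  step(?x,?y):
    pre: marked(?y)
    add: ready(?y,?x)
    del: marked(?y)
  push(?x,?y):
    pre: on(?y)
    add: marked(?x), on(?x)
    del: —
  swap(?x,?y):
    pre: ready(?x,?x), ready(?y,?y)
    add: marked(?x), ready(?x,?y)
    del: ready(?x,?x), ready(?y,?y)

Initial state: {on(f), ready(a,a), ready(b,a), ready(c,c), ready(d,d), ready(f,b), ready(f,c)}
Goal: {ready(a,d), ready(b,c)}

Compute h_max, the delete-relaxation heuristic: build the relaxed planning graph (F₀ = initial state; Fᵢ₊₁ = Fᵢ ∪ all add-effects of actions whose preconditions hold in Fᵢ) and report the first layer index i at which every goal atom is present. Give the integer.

2

F0 = init (7 atoms)
F1 = F0 ∪ {marked(a), marked(b), marked(c), marked(d), marked(f), on(a), on(b), on(c), on(d), ready(a,c), ready(a,d), ready(c,a), ready(c,d), ready(d,a), ready(d,c)}  (22 atoms)
F2 = F1 ∪ {ready(a,b), ready(a,f), ready(b,b), ready(b,c), ready(b,d), ready(b,f), ready(c,b), ready(c,f), ready(d,b), ready(d,f), ready(f,a), ready(f,d), ready(f,f)}  (35 atoms)
goal ⊆ F2  ⇒  h_max = 2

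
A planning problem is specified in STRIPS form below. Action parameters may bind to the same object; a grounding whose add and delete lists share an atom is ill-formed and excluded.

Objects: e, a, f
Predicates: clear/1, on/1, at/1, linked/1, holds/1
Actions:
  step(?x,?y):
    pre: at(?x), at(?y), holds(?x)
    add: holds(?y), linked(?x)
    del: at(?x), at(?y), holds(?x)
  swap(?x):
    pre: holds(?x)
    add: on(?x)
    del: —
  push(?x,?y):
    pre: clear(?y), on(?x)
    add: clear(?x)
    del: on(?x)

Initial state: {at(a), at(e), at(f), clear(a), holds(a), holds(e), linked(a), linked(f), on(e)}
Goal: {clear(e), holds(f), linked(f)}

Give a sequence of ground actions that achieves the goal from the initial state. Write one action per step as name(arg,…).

1. step(e,f)  →  {at(a), clear(a), holds(a), holds(f), linked(a), linked(e), linked(f), on(e)}
2. push(e,a)  →  {at(a), clear(a), clear(e), holds(a), holds(f), linked(a), linked(e), linked(f)}

step(e,f); push(e,a)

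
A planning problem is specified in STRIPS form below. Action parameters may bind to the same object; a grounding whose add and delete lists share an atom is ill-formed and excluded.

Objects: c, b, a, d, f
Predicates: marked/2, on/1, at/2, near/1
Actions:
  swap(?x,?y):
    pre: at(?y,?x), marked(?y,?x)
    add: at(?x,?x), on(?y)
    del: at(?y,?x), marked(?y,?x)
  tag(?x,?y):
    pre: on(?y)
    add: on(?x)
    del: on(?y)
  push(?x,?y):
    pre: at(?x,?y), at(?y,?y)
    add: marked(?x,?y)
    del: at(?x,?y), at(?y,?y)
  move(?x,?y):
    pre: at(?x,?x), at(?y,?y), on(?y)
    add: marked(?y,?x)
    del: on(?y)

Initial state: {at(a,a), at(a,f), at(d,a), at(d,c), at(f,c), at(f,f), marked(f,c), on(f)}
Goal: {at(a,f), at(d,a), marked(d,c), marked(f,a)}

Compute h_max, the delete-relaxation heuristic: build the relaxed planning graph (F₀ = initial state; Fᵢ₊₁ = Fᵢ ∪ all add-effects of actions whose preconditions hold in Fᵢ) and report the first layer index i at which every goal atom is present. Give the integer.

F0 = init (8 atoms)
F1 = F0 ∪ {at(c,c), marked(a,a), marked(a,f), marked(d,a), marked(f,a), marked(f,f), on(a), on(b), on(c), on(d)}  (18 atoms)
F2 = F1 ∪ {marked(a,c), marked(c,a), marked(c,c), marked(c,f), marked(d,c)}  (23 atoms)
goal ⊆ F2  ⇒  h_max = 2

2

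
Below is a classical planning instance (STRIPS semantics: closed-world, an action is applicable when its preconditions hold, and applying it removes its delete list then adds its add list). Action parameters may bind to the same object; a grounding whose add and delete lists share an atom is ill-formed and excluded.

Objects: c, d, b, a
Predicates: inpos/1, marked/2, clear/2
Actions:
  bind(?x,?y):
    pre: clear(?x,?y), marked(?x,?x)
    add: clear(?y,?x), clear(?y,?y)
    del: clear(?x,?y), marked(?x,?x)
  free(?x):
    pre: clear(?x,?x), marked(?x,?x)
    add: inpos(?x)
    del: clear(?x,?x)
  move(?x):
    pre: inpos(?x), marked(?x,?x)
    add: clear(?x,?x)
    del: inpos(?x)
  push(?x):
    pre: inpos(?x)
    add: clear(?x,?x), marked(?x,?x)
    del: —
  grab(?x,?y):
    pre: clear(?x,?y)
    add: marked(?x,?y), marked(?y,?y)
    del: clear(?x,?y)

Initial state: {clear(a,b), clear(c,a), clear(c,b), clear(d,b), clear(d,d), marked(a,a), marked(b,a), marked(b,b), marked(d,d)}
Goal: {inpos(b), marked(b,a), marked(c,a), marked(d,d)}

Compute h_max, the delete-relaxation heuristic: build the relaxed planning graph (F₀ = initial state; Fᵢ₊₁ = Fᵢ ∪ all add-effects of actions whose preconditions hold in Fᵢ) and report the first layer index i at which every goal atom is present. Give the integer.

F0 = init (9 atoms)
F1 = F0 ∪ {clear(b,a), clear(b,b), clear(b,d), inpos(d), marked(a,b), marked(c,a), marked(c,b), marked(d,b)}  (17 atoms)
F2 = F1 ∪ {clear(a,a), inpos(b), marked(b,d)}  (20 atoms)
goal ⊆ F2  ⇒  h_max = 2

2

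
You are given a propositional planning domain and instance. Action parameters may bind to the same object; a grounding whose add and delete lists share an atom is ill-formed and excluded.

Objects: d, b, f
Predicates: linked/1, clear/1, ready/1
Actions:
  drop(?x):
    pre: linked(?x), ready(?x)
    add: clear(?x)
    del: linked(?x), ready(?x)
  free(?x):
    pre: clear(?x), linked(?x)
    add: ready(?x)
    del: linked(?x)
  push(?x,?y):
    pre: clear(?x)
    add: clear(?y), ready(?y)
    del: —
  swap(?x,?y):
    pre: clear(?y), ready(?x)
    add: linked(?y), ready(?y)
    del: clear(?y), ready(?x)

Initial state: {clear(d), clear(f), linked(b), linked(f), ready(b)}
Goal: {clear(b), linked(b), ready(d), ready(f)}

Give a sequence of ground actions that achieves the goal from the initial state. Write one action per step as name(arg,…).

free(f); push(d,d); push(d,b)

1. free(f)  →  {clear(d), clear(f), linked(b), ready(b), ready(f)}
2. push(d,d)  →  {clear(d), clear(f), linked(b), ready(b), ready(d), ready(f)}
3. push(d,b)  →  {clear(b), clear(d), clear(f), linked(b), ready(b), ready(d), ready(f)}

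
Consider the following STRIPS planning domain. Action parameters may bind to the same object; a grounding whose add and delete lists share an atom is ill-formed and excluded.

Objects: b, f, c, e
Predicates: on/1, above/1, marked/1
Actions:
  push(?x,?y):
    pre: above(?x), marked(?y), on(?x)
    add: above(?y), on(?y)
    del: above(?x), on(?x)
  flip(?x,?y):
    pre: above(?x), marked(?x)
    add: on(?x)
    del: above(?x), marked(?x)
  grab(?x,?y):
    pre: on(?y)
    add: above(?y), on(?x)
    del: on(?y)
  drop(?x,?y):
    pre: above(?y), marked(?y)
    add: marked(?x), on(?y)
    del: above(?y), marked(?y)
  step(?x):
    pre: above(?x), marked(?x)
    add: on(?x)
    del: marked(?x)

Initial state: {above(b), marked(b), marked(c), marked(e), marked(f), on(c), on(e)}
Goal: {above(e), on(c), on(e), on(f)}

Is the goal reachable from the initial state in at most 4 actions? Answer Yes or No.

Yes

1. grab(f,e)  →  {above(b), above(e), marked(b), marked(c), marked(e), marked(f), on(c), on(f)}
2. step(e)  →  {above(b), above(e), marked(b), marked(c), marked(f), on(c), on(e), on(f)}
optimal plan length = 2; 2 ≤ 4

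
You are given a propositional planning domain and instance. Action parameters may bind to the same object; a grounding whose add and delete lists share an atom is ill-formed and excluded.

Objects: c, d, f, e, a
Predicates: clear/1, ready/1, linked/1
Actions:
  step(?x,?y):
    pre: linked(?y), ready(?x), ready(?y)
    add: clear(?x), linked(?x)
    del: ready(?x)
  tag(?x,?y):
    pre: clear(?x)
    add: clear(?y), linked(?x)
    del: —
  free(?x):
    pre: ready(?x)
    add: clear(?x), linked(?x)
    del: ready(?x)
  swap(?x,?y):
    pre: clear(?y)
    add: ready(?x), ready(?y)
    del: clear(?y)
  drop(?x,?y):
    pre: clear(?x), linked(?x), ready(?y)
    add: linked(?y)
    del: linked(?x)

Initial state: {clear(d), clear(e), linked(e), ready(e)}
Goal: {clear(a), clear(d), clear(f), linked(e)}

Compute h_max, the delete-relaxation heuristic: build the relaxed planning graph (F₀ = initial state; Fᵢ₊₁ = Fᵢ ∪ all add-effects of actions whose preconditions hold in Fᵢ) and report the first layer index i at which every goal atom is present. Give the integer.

1

F0 = init (4 atoms)
F1 = F0 ∪ {clear(a), clear(c), clear(f), linked(d), ready(a), ready(c), ready(d), ready(f)}  (12 atoms)
goal ⊆ F1  ⇒  h_max = 1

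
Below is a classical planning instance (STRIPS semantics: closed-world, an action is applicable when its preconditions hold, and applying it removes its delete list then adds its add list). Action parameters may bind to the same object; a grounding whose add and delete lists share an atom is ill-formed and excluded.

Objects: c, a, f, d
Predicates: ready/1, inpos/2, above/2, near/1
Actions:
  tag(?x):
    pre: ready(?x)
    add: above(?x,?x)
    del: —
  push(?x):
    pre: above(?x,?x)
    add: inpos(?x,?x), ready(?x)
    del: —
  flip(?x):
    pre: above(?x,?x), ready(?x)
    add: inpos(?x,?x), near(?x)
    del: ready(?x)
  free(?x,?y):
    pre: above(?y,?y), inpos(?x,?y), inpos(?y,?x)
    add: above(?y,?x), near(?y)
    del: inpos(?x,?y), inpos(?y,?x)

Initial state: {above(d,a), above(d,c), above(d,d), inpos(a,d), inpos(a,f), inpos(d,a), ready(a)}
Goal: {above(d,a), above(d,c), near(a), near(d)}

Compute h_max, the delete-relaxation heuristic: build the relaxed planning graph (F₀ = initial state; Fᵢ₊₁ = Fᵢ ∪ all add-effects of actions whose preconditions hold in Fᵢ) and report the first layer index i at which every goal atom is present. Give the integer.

2

F0 = init (7 atoms)
F1 = F0 ∪ {above(a,a), inpos(d,d), near(d), ready(d)}  (11 atoms)
F2 = F1 ∪ {above(a,d), inpos(a,a), near(a)}  (14 atoms)
goal ⊆ F2  ⇒  h_max = 2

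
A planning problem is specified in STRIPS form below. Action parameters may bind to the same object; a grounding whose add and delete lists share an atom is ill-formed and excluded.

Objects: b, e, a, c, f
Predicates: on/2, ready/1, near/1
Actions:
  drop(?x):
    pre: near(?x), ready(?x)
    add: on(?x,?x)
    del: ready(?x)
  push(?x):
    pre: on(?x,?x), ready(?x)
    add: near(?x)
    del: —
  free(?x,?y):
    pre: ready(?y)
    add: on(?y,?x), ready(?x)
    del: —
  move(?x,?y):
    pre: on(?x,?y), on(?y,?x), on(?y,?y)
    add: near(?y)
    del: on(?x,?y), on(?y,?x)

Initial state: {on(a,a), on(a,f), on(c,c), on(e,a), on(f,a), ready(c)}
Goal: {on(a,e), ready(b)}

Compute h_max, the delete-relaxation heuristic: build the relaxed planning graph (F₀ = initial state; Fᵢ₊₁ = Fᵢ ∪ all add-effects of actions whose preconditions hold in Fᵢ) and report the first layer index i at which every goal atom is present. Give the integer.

F0 = init (6 atoms)
F1 = F0 ∪ {near(a), near(c), on(c,a), on(c,b), on(c,e), on(c,f), ready(a), ready(b), ready(e), ready(f)}  (16 atoms)
F2 = F1 ∪ {on(a,b), on(a,c), on(a,e), on(b,a), on(b,b), on(b,c), on(b,e), on(b,f), on(e,b), on(e,c), on(e,e), on(e,f), on(f,b), on(f,c), on(f,e), on(f,f)}  (32 atoms)
goal ⊆ F2  ⇒  h_max = 2

2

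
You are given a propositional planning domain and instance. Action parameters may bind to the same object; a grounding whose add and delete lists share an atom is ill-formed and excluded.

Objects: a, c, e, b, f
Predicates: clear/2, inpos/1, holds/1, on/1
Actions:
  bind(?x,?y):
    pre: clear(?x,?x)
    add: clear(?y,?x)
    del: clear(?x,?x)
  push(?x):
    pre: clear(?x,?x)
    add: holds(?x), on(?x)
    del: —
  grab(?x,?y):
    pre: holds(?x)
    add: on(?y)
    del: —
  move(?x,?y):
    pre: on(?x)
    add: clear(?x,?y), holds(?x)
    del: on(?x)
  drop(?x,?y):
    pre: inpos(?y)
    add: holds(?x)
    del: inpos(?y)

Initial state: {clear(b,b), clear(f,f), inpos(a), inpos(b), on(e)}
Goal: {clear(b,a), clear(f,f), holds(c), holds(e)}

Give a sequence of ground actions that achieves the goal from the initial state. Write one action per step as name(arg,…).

push(b); move(e,a); move(b,a); drop(c,a)

1. push(b)  →  {clear(b,b), clear(f,f), holds(b), inpos(a), inpos(b), on(b), on(e)}
2. move(e,a)  →  {clear(b,b), clear(e,a), clear(f,f), holds(b), holds(e), inpos(a), inpos(b), on(b)}
3. move(b,a)  →  {clear(b,a), clear(b,b), clear(e,a), clear(f,f), holds(b), holds(e), inpos(a), inpos(b)}
4. drop(c,a)  →  {clear(b,a), clear(b,b), clear(e,a), clear(f,f), holds(b), holds(c), holds(e), inpos(b)}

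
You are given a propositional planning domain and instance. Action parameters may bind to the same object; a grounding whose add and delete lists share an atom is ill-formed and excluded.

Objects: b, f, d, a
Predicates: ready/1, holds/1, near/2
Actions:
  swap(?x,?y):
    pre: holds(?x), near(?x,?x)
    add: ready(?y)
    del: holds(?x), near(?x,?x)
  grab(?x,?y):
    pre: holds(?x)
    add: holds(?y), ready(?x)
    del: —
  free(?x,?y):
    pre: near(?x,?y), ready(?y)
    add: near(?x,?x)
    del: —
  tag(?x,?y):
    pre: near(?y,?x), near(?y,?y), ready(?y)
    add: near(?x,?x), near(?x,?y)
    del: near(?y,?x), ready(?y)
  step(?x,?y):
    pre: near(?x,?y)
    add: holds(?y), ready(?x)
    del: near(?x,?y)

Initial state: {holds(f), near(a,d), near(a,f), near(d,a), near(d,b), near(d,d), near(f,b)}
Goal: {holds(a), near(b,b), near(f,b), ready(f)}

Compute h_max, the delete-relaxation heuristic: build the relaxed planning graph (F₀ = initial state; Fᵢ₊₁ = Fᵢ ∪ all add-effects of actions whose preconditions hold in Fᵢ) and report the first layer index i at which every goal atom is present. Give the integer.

2

F0 = init (7 atoms)
F1 = F0 ∪ {holds(a), holds(b), holds(d), ready(a), ready(d), ready(f)}  (13 atoms)
F2 = F1 ∪ {near(a,a), near(b,b), near(b,d), ready(b)}  (17 atoms)
goal ⊆ F2  ⇒  h_max = 2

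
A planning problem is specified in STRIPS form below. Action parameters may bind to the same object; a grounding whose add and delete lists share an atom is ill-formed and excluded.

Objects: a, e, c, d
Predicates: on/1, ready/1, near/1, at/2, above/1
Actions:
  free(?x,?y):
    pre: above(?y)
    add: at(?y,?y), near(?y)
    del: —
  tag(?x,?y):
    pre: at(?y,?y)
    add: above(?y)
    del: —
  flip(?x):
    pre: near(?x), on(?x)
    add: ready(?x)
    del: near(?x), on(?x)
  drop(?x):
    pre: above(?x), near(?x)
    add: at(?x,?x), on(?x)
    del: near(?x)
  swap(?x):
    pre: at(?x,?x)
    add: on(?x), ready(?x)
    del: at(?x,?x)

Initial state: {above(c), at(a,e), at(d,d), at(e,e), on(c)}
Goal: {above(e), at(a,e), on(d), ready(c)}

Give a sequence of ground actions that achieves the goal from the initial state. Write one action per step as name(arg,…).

free(a,c); tag(a,e); flip(c); swap(d)

1. free(a,c)  →  {above(c), at(a,e), at(c,c), at(d,d), at(e,e), near(c), on(c)}
2. tag(a,e)  →  {above(c), above(e), at(a,e), at(c,c), at(d,d), at(e,e), near(c), on(c)}
3. flip(c)  →  {above(c), above(e), at(a,e), at(c,c), at(d,d), at(e,e), ready(c)}
4. swap(d)  →  {above(c), above(e), at(a,e), at(c,c), at(e,e), on(d), ready(c), ready(d)}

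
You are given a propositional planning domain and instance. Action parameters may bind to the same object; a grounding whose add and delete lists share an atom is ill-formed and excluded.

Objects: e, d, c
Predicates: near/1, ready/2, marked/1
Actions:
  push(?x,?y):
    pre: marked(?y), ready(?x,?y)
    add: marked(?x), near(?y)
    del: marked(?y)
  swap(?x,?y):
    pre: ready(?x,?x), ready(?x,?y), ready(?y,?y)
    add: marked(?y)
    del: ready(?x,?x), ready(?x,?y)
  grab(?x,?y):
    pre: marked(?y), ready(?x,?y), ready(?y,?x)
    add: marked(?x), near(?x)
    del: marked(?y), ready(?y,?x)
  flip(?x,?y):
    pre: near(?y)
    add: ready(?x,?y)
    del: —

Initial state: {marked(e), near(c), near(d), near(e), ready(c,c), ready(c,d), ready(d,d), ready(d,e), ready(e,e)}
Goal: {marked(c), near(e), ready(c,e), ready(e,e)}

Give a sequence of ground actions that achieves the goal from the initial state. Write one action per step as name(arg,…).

1. swap(c,c)  →  {marked(c), marked(e), near(c), near(d), near(e), ready(c,d), ready(d,d), ready(d,e), ready(e,e)}
2. flip(c,e)  →  {marked(c), marked(e), near(c), near(d), near(e), ready(c,d), ready(c,e), ready(d,d), ready(d,e), ready(e,e)}

swap(c,c); flip(c,e)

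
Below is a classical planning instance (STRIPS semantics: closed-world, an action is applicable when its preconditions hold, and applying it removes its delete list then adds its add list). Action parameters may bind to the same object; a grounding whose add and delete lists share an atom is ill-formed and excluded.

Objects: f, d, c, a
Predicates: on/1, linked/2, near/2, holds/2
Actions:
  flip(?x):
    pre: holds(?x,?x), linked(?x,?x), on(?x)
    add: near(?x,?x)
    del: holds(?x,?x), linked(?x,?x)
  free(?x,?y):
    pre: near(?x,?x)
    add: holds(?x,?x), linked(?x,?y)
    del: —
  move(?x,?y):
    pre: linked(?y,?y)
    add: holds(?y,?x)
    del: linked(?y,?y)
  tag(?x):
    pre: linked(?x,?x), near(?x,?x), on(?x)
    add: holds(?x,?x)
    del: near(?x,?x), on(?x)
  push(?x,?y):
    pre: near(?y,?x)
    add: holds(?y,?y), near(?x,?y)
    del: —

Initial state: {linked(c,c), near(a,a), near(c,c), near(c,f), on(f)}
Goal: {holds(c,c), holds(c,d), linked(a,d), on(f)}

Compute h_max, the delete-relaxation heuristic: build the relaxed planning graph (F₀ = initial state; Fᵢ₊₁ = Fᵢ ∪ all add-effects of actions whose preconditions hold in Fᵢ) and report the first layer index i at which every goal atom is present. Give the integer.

F0 = init (5 atoms)
F1 = F0 ∪ {holds(a,a), holds(c,a), holds(c,c), holds(c,d), holds(c,f), linked(a,a), linked(a,c), linked(a,d), linked(a,f), linked(c,a), linked(c,d), linked(c,f), near(f,c)}  (18 atoms)
goal ⊆ F1  ⇒  h_max = 1

1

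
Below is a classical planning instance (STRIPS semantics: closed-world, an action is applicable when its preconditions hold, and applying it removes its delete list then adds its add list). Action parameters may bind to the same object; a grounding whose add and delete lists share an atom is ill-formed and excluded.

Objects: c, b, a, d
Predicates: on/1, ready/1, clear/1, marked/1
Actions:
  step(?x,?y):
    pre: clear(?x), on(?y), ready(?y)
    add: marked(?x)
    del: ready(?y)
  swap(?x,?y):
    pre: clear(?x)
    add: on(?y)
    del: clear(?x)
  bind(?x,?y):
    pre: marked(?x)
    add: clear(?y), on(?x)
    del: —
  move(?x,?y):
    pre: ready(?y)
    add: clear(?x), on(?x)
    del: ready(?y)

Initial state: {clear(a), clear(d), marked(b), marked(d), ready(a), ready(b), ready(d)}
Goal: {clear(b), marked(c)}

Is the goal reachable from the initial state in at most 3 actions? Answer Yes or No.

Yes

1. bind(b,c)  →  {clear(a), clear(c), clear(d), marked(b), marked(d), on(b), ready(a), ready(b), ready(d)}
2. step(c,b)  →  {clear(a), clear(c), clear(d), marked(b), marked(c), marked(d), on(b), ready(a), ready(d)}
3. bind(c,b)  →  {clear(a), clear(b), clear(c), clear(d), marked(b), marked(c), marked(d), on(b), on(c), ready(a), ready(d)}
optimal plan length = 3; 3 ≤ 3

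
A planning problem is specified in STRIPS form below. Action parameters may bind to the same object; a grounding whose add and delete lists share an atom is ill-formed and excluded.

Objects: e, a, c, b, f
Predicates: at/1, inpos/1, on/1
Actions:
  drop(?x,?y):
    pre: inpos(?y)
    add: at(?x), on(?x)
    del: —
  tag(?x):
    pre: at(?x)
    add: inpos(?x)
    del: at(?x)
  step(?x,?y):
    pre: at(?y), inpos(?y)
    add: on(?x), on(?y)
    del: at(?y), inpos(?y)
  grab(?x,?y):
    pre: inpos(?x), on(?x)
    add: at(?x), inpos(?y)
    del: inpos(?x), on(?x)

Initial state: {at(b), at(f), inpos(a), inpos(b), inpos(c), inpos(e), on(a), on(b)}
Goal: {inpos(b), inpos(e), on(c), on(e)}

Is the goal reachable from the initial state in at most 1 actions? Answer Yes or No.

1. drop(e,e)  →  {at(b), at(e), at(f), inpos(a), inpos(b), inpos(c), inpos(e), on(a), on(b), on(e)}
2. drop(c,e)  →  {at(b), at(c), at(e), at(f), inpos(a), inpos(b), inpos(c), inpos(e), on(a), on(b), on(c), on(e)}
optimal plan length = 2; 2 > 1

No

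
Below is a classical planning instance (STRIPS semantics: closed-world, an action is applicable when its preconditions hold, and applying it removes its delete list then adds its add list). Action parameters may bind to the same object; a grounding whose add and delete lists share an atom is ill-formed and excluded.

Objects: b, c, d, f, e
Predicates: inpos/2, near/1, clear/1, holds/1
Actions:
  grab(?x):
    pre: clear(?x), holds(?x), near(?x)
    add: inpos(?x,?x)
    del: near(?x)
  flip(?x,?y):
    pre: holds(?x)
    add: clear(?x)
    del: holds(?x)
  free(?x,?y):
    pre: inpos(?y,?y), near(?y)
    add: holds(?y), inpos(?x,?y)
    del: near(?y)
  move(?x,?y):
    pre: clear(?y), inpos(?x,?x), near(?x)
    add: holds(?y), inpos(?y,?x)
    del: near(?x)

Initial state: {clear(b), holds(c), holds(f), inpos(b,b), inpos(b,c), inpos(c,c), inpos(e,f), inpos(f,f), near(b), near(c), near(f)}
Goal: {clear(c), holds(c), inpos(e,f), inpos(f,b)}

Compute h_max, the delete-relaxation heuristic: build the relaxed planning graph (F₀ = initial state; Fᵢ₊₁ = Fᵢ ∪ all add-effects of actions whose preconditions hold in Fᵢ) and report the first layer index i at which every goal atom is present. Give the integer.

1

F0 = init (11 atoms)
F1 = F0 ∪ {clear(c), clear(f), holds(b), inpos(b,f), inpos(c,b), inpos(c,f), inpos(d,b), inpos(d,c), inpos(d,f), inpos(e,b), inpos(e,c), inpos(f,b), inpos(f,c)}  (24 atoms)
goal ⊆ F1  ⇒  h_max = 1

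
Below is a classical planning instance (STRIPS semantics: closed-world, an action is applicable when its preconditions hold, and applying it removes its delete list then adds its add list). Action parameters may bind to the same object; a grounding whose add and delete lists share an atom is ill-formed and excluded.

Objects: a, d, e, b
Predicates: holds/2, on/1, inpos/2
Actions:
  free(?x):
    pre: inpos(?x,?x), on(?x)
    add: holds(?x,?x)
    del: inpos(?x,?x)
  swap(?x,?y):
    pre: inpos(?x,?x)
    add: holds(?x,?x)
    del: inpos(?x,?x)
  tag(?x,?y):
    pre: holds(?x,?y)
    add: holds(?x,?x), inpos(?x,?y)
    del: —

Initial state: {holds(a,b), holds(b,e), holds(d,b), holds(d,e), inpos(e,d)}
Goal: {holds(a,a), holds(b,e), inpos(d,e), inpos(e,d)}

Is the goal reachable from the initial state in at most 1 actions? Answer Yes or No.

1. tag(a,b)  →  {holds(a,a), holds(a,b), holds(b,e), holds(d,b), holds(d,e), inpos(a,b), inpos(e,d)}
2. tag(d,e)  →  {holds(a,a), holds(a,b), holds(b,e), holds(d,b), holds(d,d), holds(d,e), inpos(a,b), inpos(d,e), inpos(e,d)}
optimal plan length = 2; 2 > 1

No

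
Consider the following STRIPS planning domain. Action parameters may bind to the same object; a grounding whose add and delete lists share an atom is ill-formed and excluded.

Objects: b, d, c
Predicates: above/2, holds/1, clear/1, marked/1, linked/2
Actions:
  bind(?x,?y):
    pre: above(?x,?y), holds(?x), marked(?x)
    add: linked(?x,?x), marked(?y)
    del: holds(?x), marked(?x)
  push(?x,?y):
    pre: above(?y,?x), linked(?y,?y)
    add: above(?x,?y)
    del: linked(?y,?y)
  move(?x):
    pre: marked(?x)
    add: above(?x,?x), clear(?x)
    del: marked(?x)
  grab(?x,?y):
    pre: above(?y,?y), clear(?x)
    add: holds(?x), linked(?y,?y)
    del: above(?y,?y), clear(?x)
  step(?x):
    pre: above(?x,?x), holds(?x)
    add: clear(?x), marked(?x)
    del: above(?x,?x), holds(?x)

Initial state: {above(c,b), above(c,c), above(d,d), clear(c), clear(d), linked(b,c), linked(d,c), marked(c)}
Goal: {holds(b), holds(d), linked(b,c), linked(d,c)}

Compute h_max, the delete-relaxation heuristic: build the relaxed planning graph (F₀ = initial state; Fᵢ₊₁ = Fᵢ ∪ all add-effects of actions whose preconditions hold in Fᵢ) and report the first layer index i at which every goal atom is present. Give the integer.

F0 = init (8 atoms)
F1 = F0 ∪ {holds(c), holds(d), linked(c,c), linked(d,d)}  (12 atoms)
F2 = F1 ∪ {above(b,c), marked(b), marked(d)}  (15 atoms)
F3 = F2 ∪ {above(b,b), clear(b)}  (17 atoms)
F4 = F3 ∪ {holds(b), linked(b,b)}  (19 atoms)
goal ⊆ F4  ⇒  h_max = 4

4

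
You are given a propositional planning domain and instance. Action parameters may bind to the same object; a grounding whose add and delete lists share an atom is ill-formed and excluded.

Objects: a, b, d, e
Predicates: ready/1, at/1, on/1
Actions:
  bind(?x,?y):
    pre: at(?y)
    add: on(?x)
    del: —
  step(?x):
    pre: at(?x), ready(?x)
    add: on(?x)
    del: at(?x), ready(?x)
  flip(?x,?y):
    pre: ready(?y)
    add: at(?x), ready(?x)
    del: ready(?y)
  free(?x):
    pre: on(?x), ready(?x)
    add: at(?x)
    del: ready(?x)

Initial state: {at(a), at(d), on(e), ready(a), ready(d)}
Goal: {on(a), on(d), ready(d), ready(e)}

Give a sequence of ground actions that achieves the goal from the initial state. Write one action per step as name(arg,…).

bind(a,a); bind(d,a); flip(e,a)

1. bind(a,a)  →  {at(a), at(d), on(a), on(e), ready(a), ready(d)}
2. bind(d,a)  →  {at(a), at(d), on(a), on(d), on(e), ready(a), ready(d)}
3. flip(e,a)  →  {at(a), at(d), at(e), on(a), on(d), on(e), ready(d), ready(e)}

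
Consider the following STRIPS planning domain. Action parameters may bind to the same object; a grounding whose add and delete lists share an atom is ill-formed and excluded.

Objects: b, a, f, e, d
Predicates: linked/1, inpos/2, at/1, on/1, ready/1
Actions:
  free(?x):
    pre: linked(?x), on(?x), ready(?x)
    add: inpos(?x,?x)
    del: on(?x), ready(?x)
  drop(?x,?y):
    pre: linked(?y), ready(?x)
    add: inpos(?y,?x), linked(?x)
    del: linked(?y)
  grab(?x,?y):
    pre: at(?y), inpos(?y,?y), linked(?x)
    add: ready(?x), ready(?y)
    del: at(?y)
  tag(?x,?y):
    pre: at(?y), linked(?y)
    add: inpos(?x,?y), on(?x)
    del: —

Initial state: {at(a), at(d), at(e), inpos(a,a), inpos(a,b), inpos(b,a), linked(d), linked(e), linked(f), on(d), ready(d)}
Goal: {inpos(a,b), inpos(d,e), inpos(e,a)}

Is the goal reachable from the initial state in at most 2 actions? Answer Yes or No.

1. grab(f,a)  →  {at(d), at(e), inpos(a,a), inpos(a,b), inpos(b,a), linked(d), linked(e), linked(f), on(d), ready(a), ready(d), ready(f)}
2. tag(d,e)  →  {at(d), at(e), inpos(a,a), inpos(a,b), inpos(b,a), inpos(d,e), linked(d), linked(e), linked(f), on(d), ready(a), ready(d), ready(f)}
3. drop(a,e)  →  {at(d), at(e), inpos(a,a), inpos(a,b), inpos(b,a), inpos(d,e), inpos(e,a), linked(a), linked(d), linked(f), on(d), ready(a), ready(d), ready(f)}
optimal plan length = 3; 3 > 2

No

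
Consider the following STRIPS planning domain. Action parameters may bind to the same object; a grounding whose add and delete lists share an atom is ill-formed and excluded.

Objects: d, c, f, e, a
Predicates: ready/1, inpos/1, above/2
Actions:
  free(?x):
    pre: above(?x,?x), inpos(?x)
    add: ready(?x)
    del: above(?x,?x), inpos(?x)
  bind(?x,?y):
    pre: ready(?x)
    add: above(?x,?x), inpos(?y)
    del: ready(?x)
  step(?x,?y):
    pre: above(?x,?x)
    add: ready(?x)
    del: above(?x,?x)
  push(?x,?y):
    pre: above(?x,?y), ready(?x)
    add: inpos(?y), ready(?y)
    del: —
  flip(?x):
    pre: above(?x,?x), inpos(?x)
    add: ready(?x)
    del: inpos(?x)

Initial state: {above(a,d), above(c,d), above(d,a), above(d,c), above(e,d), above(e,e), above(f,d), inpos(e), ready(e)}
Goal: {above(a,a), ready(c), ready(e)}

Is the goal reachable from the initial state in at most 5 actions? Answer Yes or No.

1. push(e,d)  →  {above(a,d), above(c,d), above(d,a), above(d,c), above(e,d), above(e,e), above(f,d), inpos(d), inpos(e), ready(d), ready(e)}
2. push(d,c)  →  {above(a,d), above(c,d), above(d,a), above(d,c), above(e,d), above(e,e), above(f,d), inpos(c), inpos(d), inpos(e), ready(c), ready(d), ready(e)}
3. push(d,a)  →  {above(a,d), above(c,d), above(d,a), above(d,c), above(e,d), above(e,e), above(f,d), inpos(a), inpos(c), inpos(d), inpos(e), ready(a), ready(c), ready(d), ready(e)}
4. bind(a,d)  →  {above(a,a), above(a,d), above(c,d), above(d,a), above(d,c), above(e,d), above(e,e), above(f,d), inpos(a), inpos(c), inpos(d), inpos(e), ready(c), ready(d), ready(e)}
optimal plan length = 4; 4 ≤ 5

Yes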